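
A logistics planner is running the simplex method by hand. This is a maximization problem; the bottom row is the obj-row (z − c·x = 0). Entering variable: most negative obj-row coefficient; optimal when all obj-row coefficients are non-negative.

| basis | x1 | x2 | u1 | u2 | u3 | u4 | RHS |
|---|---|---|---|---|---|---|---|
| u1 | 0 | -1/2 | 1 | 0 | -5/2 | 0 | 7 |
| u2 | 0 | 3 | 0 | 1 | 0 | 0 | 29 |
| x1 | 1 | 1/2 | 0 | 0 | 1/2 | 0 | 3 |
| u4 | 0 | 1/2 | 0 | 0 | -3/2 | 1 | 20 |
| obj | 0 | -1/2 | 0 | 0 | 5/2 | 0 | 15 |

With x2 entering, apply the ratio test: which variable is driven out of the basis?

x1

Column x2 entries and ratios — u1: -1/2 ≤ 0, skip; u2: 29/3 = 29/3; x1: 3/(1/2) = 6; u4: 20/(1/2) = 40.
Smallest ratio is 6 in the row of x1, so x1 leaves.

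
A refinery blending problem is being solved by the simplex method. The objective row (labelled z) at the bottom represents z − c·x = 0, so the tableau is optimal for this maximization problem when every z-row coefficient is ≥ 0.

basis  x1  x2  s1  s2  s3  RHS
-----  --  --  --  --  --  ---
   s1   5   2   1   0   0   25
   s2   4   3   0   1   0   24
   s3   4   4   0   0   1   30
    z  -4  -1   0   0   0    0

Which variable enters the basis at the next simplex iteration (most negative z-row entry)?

x1

Negative z-row entries: x1: -4, x2: -1.
The most negative is -4 in column x1, so x1 enters.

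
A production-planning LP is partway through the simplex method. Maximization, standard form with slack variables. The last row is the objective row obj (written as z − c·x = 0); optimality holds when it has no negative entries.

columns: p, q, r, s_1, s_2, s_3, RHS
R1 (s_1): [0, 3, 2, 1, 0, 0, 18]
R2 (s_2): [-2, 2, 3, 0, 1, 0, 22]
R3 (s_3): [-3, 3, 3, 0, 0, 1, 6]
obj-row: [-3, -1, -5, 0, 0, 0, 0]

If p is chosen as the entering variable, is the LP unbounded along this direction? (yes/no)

Every constraint-row entry in column p is ≤ 0, so increasing p is unbounded.

yes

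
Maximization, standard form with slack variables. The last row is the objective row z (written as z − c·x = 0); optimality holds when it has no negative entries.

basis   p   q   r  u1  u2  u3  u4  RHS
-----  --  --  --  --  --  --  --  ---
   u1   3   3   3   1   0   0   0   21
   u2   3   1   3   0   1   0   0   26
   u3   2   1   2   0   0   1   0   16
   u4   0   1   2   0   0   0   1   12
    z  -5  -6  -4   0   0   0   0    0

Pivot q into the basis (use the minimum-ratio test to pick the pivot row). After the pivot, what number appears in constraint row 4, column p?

-1

Ratio test on column q — row 1: 21/3 = 7; row 2: 26/1 = 26; row 3: 16/1 = 16; row 4: 12/1 = 12. Minimum is 7 at row 1 (u1 leaves); pivot element 3.
Divide row 1 by 3; eliminate column q from the other rows.
Row 4 update in column p: 0 − 1·1 = -1.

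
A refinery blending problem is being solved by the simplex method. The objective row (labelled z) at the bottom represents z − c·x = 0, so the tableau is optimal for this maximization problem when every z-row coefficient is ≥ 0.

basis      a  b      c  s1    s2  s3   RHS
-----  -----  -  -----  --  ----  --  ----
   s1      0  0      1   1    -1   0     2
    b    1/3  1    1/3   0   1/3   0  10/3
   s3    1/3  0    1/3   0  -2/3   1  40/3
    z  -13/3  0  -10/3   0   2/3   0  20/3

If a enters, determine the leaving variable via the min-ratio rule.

Column a entries and ratios — s1: 0 ≤ 0, skip; b: (10/3)/(1/3) = 10; s3: (40/3)/(1/3) = 40.
Smallest ratio is 10 in the row of b, so b leaves.

b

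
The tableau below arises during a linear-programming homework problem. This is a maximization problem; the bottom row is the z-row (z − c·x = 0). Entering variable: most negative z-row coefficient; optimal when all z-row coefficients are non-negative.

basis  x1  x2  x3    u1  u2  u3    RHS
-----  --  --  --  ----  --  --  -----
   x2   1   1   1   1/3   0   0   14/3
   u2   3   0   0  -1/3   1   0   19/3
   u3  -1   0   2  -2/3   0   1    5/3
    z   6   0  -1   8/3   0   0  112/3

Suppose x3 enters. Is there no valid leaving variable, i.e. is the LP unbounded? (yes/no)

Column x3 has positive entries in row(s) 1, 3, so the ratio test bounds it — not unbounded.

no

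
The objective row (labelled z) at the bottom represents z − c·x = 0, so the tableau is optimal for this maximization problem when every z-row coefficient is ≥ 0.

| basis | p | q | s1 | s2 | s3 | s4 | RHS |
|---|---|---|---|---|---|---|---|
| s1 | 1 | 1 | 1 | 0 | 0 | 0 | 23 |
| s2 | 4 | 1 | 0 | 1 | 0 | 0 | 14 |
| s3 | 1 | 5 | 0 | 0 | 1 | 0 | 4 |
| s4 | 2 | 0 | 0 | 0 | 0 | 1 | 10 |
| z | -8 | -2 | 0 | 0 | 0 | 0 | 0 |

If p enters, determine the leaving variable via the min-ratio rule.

Column p entries and ratios — s1: 23/1 = 23; s2: 14/4 = 7/2; s3: 4/1 = 4; s4: 10/2 = 5.
Smallest ratio is 7/2 in the row of s2, so s2 leaves.

s2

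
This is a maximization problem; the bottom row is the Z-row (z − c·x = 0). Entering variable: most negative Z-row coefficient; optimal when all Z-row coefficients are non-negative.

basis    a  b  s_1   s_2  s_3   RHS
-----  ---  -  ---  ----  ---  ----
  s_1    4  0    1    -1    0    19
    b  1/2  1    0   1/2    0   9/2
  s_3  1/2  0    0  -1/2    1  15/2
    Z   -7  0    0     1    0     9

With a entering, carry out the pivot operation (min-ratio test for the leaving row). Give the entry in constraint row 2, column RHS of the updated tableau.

Ratio test on column a — row 1: 19/4 = 19/4; row 2: (9/2)/(1/2) = 9; row 3: (15/2)/(1/2) = 15. Minimum is 19/4 at row 1 (s_1 leaves); pivot element 4.
Divide row 1 by 4; eliminate column a from the other rows.
Row 2 update in column RHS: 9/2 − (1/2)·(19/4) = 17/8.

17/8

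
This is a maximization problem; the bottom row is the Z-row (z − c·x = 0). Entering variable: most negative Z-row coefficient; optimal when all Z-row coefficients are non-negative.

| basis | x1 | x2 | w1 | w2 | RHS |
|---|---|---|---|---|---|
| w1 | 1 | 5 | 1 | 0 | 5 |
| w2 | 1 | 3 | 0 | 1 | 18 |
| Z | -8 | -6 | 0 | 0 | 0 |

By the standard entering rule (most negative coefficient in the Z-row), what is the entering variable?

Negative Z-row entries: x1: -8, x2: -6.
The most negative is -8 in column x1, so x1 enters.

x1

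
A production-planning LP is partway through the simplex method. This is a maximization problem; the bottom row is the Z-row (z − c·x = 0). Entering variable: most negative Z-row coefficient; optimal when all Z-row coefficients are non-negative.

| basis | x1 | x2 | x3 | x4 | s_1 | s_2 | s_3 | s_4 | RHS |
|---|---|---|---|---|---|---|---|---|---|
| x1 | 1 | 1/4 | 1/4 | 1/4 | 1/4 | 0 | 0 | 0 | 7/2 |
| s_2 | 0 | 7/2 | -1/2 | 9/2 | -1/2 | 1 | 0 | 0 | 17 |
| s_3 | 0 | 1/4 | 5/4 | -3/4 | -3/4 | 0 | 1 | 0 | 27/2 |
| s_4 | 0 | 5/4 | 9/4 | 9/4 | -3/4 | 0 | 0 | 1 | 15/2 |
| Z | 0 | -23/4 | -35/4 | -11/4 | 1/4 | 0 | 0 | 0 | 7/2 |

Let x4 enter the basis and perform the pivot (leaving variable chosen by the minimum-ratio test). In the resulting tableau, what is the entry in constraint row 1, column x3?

Ratio test on column x4 — row 1: (7/2)/(1/4) = 14; row 2: 17/(9/2) = 34/9; row 3: entry -3/4 ≤ 0; row 4: (15/2)/(9/4) = 10/3. Minimum is 10/3 at row 4 (s_4 leaves); pivot element 9/4.
Divide row 4 by 9/4; eliminate column x4 from the other rows.
Row 1 update in column x3: 1/4 − (1/4)·1 = 0.

0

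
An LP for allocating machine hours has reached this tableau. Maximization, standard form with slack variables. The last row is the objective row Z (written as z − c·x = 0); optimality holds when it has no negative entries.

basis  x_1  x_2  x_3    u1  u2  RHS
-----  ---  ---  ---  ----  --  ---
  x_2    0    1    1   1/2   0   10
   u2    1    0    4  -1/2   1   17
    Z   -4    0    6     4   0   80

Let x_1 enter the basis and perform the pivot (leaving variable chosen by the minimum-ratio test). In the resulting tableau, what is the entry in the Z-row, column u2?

4

Ratio test on column x_1 — row 1: entry 0 ≤ 0; row 2: 17/1 = 17. Minimum is 17 at row 2 (u2 leaves); pivot element 1.
Divide row 2 by 1; eliminate column x_1 from the other rows.
Z-row update in column u2: 0 − (-4)·1 = 4.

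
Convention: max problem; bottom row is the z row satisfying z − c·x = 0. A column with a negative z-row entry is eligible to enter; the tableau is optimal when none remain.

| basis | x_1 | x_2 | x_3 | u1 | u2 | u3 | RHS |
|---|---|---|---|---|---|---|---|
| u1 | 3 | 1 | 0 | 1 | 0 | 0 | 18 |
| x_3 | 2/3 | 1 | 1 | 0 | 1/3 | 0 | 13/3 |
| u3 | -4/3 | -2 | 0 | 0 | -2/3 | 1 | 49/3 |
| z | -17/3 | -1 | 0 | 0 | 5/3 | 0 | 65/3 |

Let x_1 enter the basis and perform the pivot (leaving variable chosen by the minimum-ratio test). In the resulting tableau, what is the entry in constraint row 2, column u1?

Ratio test on column x_1 — row 1: 18/3 = 6; row 2: (13/3)/(2/3) = 13/2; row 3: entry -4/3 ≤ 0. Minimum is 6 at row 1 (u1 leaves); pivot element 3.
Divide row 1 by 3; eliminate column x_1 from the other rows.
Row 2 update in column u1: 0 − (2/3)·(1/3) = -2/9.

-2/9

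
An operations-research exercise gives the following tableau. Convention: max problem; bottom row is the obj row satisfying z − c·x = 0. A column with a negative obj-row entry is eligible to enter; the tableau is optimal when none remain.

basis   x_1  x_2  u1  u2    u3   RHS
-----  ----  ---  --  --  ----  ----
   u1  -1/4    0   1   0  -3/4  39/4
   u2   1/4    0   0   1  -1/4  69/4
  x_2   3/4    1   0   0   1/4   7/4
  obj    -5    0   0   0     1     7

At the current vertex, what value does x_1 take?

x_1 is not in the basis, so in the current basic feasible solution x_1 = 0.

0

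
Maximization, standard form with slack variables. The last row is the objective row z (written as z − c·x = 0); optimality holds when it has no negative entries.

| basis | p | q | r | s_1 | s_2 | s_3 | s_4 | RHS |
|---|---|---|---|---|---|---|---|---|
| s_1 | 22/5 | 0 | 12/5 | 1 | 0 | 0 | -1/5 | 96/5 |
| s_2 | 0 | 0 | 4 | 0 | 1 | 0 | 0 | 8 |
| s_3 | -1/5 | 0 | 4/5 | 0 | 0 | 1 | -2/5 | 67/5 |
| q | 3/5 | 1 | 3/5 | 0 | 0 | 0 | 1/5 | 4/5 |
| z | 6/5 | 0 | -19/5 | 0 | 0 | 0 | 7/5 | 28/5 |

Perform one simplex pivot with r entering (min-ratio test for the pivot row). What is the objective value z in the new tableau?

Ratio test on column r — row 1: (96/5)/(12/5) = 8; row 2: 8/4 = 2; row 3: (67/5)/(4/5) = 67/4; row 4: (4/5)/(3/5) = 4/3. Minimum is 4/3 at row 4 (q leaves); pivot element 3/5.
Pivot on row 4; the z-row RHS becomes 28/5 − (-19/5)·(4/3) = 32/3.

32/3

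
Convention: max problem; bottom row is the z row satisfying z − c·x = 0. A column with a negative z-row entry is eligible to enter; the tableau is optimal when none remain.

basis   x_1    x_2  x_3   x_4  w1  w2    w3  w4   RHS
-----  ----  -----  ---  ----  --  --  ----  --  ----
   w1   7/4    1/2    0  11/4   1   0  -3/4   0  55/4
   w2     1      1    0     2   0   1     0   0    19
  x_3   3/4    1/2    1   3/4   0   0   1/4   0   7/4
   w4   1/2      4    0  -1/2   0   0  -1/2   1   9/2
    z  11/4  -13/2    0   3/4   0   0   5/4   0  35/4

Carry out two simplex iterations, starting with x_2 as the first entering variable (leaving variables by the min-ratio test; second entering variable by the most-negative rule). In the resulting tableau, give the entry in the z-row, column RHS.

210/13

Ratio test on column x_2 — row 1: (55/4)/(1/2) = 55/2; row 2: 19/1 = 19; row 3: (7/4)/(1/2) = 7/2; row 4: (9/2)/4 = 9/8. Minimum is 9/8 at row 4 (w4 leaves); pivot element 4.
Divide row 4 by 4; eliminate column x_2 from the other rows.
Second iteration: most negative z-row entry is -1/16 in column x_4, so x_4 enters.
Ratio test on column x_4 — row 1: (211/16)/(45/16) = 211/45; row 2: (143/8)/(17/8) = 143/17; row 3: (19/16)/(13/16) = 19/13; row 4: entry -1/8 ≤ 0. Minimum is 19/13 at row 3 (x_3 leaves); pivot element 13/16.
Divide row 3 by 13/16; eliminate column x_4 from the other rows.
After both pivots, the entry at the z-row, column RHS is 210/13.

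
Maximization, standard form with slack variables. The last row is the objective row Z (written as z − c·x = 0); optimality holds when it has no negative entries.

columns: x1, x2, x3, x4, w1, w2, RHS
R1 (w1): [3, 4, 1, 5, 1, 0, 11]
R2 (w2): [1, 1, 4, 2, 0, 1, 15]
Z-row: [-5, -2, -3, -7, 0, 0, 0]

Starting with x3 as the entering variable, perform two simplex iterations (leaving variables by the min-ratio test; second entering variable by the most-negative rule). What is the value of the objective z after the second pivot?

Ratio test on column x3 — row 1: 11/1 = 11; row 2: 15/4 = 15/4. Minimum is 15/4 at row 2 (w2 leaves); pivot element 4.
Pivot on row 2; the Z-row RHS becomes 0 − (-3)·(15/4) = 45/4.
Next entering variable (most negative Z-row entry -11/2): x4.
Ratio test on column x4 — row 1: (29/4)/(9/2) = 29/18; row 2: (15/4)/(1/2) = 15/2. Minimum is 29/18 at row 1 (w1 leaves); pivot element 9/2.
After the second pivot the Z-row RHS is 45/4 − (-11/2)·(29/18) = 181/9.

181/9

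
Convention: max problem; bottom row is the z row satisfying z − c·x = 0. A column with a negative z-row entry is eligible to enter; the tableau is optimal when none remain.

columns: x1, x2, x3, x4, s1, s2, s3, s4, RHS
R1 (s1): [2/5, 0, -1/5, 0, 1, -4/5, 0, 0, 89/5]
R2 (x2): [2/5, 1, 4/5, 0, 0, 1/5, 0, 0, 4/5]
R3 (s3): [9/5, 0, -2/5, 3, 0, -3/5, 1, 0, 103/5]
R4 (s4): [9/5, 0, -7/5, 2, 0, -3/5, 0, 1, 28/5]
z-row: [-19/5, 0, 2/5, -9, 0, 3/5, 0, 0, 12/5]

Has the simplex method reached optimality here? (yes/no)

The z-row has a negative entry -9 in column x4, so it is not optimal.

no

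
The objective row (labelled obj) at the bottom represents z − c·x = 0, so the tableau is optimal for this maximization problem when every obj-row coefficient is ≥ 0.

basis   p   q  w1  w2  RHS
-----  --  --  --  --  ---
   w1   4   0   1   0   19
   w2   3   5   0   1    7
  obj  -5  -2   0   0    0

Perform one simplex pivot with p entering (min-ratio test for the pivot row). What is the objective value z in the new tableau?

35/3

Ratio test on column p — row 1: 19/4 = 19/4; row 2: 7/3 = 7/3. Minimum is 7/3 at row 2 (w2 leaves); pivot element 3.
Pivot on row 2; the obj-row RHS becomes 0 − (-5)·(7/3) = 35/3.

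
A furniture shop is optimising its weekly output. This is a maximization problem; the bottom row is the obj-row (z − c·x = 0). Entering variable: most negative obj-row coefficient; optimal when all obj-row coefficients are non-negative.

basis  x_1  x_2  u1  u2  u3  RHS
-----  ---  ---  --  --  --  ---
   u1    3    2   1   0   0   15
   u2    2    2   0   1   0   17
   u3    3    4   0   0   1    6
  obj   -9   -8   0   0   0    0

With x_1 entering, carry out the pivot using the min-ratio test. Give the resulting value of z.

Ratio test on column x_1 — row 1: 15/3 = 5; row 2: 17/2 = 17/2; row 3: 6/3 = 2. Minimum is 2 at row 3 (u3 leaves); pivot element 3.
Pivot on row 3; the obj-row RHS becomes 0 − (-9)·2 = 18.

18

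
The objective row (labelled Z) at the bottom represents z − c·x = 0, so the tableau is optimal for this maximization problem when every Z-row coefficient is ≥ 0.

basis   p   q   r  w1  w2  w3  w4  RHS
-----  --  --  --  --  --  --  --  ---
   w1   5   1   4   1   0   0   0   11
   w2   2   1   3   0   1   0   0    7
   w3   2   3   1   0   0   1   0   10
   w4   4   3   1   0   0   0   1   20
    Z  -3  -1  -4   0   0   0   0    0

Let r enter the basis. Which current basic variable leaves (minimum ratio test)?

w2

Column r entries and ratios — w1: 11/4 = 11/4; w2: 7/3 = 7/3; w3: 10/1 = 10; w4: 20/1 = 20.
Smallest ratio is 7/3 in the row of w2, so w2 leaves.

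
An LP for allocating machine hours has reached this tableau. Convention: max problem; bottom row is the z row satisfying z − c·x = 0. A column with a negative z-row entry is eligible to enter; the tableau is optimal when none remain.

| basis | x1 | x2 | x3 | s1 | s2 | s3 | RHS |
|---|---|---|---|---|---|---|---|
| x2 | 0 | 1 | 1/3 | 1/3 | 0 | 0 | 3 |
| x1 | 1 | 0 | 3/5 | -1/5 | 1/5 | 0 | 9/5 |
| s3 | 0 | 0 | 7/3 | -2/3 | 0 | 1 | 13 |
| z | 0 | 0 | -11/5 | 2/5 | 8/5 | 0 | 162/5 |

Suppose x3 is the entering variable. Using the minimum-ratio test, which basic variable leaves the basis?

x1

Column x3 entries and ratios — x2: 3/(1/3) = 9; x1: (9/5)/(3/5) = 3; s3: 13/(7/3) = 39/7.
Smallest ratio is 3 in the row of x1, so x1 leaves.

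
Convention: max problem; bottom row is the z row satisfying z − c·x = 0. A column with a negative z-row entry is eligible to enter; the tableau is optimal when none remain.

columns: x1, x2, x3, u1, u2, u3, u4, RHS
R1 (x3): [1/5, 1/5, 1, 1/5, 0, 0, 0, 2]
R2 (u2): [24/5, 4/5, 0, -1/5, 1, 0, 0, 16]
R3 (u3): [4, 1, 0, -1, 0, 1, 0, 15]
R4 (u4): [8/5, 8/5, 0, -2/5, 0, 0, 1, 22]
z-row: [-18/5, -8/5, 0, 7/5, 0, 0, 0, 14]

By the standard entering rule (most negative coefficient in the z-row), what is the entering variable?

x1

Negative z-row entries: x1: -18/5, x2: -8/5.
The most negative is -18/5 in column x1, so x1 enters.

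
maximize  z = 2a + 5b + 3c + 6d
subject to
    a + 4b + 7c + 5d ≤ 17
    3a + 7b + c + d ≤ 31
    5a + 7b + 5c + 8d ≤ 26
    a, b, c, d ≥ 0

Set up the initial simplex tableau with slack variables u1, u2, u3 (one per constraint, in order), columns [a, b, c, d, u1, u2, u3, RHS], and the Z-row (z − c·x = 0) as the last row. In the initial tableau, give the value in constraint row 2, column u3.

Slack u3 belongs to constraint 3; its column is the unit vector e_3, so the entry in row 2 is 0.

0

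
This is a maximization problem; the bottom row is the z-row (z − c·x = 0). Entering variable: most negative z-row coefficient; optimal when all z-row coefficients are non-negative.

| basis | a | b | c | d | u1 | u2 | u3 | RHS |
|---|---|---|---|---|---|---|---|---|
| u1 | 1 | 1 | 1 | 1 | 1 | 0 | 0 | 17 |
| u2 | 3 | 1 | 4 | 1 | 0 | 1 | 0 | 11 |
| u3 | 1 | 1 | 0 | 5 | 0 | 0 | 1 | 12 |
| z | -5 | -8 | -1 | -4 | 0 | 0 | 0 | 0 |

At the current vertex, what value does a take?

0

a is not in the basis, so in the current basic feasible solution a = 0.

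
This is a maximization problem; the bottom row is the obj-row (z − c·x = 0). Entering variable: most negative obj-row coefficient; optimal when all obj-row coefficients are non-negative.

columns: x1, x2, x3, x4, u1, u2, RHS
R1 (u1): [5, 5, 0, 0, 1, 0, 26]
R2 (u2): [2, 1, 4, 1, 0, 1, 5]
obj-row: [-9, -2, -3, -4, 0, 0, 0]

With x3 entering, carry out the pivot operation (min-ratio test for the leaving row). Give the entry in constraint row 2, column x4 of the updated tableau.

1/4

Ratio test on column x3 — row 1: entry 0 ≤ 0; row 2: 5/4 = 5/4. Minimum is 5/4 at row 2 (u2 leaves); pivot element 4.
Divide row 2 by 4; eliminate column x3 from the other rows.
In the new row 2, the x4 entry is the old entry divided by the pivot: 1/4 = 1/4.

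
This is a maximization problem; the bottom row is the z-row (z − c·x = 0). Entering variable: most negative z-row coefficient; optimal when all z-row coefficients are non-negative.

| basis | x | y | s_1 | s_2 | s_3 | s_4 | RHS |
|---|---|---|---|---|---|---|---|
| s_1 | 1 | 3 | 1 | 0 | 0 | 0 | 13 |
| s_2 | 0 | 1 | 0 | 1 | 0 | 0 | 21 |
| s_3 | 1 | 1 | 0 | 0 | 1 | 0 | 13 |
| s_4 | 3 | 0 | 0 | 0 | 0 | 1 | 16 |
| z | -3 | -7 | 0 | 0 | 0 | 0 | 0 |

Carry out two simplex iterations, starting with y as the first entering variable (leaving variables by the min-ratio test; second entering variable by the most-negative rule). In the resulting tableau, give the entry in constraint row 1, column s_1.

1/3

Ratio test on column y — row 1: 13/3 = 13/3; row 2: 21/1 = 21; row 3: 13/1 = 13; row 4: entry 0 ≤ 0. Minimum is 13/3 at row 1 (s_1 leaves); pivot element 3.
Divide row 1 by 3; eliminate column y from the other rows.
Second iteration: most negative z-row entry is -2/3 in column x, so x enters.
Ratio test on column x — row 1: (13/3)/(1/3) = 13; row 2: entry -1/3 ≤ 0; row 3: (26/3)/(2/3) = 13; row 4: 16/3 = 16/3. Minimum is 16/3 at row 4 (s_4 leaves); pivot element 3.
Divide row 4 by 3; eliminate column x from the other rows.
After both pivots, the entry at constraint row 1, column s_1 is 1/3.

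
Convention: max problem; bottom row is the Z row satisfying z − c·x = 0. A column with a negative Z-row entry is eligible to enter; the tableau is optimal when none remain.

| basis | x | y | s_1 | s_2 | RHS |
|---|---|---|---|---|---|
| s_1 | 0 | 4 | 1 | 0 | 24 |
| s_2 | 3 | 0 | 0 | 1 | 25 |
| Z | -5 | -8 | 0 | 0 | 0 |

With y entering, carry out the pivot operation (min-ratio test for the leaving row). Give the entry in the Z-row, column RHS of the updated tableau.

Ratio test on column y — row 1: 24/4 = 6; row 2: entry 0 ≤ 0. Minimum is 6 at row 1 (s_1 leaves); pivot element 4.
Divide row 1 by 4; eliminate column y from the other rows.
Z-row update in column RHS: 0 − (-8)·6 = 48.

48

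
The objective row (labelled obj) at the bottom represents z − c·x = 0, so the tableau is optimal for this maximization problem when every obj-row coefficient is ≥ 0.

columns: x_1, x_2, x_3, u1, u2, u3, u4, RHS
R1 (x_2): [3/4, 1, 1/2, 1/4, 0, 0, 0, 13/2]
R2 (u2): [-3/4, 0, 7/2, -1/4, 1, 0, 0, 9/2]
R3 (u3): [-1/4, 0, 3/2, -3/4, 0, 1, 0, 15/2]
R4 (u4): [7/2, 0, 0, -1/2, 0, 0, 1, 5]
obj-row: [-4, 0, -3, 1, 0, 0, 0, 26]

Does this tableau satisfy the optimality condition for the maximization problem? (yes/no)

The obj-row has a negative entry -4 in column x_1, so it is not optimal.

no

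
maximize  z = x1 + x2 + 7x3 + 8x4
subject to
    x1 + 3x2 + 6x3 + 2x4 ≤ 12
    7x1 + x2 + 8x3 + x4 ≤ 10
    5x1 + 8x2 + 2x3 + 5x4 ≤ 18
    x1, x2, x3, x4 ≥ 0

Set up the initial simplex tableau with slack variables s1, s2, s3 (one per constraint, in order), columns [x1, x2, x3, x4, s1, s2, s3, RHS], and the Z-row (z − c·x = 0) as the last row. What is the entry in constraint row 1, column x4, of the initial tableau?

Constraint 1 has coefficient 2 on x4.

2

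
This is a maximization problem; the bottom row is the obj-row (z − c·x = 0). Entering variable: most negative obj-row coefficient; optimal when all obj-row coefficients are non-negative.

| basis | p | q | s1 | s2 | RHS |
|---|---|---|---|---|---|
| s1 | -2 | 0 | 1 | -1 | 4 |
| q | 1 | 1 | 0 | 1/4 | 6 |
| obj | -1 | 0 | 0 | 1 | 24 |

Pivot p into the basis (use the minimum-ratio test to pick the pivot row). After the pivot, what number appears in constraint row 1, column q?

Ratio test on column p — row 1: entry -2 ≤ 0; row 2: 6/1 = 6. Minimum is 6 at row 2 (q leaves); pivot element 1.
Divide row 2 by 1; eliminate column p from the other rows.
Row 1 update in column q: 0 − (-2)·1 = 2.

2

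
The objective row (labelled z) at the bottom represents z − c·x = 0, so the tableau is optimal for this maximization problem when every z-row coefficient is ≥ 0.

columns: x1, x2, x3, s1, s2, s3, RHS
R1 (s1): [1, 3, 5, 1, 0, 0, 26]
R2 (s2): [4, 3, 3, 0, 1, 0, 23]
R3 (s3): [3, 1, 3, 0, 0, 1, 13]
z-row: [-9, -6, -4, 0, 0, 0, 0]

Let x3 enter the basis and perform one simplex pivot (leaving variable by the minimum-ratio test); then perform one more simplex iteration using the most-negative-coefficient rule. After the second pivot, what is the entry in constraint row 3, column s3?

Ratio test on column x3 — row 1: 26/5 = 26/5; row 2: 23/3 = 23/3; row 3: 13/3 = 13/3. Minimum is 13/3 at row 3 (s3 leaves); pivot element 3.
Divide row 3 by 3; eliminate column x3 from the other rows.
Second iteration: most negative z-row entry is -5 in column x1, so x1 enters.
Ratio test on column x1 — row 1: entry -4 ≤ 0; row 2: 10/1 = 10; row 3: (13/3)/1 = 13/3. Minimum is 13/3 at row 3 (x3 leaves); pivot element 1.
Divide row 3 by 1; eliminate column x1 from the other rows.
After both pivots, the entry at constraint row 3, column s3 is 1/3.

1/3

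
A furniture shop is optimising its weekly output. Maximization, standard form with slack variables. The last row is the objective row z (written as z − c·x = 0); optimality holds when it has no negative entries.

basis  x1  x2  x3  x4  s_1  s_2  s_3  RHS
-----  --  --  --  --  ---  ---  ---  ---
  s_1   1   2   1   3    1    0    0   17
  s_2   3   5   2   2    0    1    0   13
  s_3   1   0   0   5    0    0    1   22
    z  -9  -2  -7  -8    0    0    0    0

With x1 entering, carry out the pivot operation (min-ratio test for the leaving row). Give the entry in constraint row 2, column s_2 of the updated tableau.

1/3

Ratio test on column x1 — row 1: 17/1 = 17; row 2: 13/3 = 13/3; row 3: 22/1 = 22. Minimum is 13/3 at row 2 (s_2 leaves); pivot element 3.
Divide row 2 by 3; eliminate column x1 from the other rows.
In the new row 2, the s_2 entry is the old entry divided by the pivot: 1/3 = 1/3.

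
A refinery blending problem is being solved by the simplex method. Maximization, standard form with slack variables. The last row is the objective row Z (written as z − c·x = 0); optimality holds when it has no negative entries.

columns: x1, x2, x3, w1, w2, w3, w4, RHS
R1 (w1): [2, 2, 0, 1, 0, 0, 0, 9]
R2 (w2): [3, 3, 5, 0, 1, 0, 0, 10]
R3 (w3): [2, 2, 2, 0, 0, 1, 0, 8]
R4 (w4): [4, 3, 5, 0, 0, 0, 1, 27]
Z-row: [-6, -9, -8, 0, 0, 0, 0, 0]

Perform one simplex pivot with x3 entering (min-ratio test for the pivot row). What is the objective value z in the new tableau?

Ratio test on column x3 — row 1: entry 0 ≤ 0; row 2: 10/5 = 2; row 3: 8/2 = 4; row 4: 27/5 = 27/5. Minimum is 2 at row 2 (w2 leaves); pivot element 5.
Pivot on row 2; the Z-row RHS becomes 0 − (-8)·2 = 16.

16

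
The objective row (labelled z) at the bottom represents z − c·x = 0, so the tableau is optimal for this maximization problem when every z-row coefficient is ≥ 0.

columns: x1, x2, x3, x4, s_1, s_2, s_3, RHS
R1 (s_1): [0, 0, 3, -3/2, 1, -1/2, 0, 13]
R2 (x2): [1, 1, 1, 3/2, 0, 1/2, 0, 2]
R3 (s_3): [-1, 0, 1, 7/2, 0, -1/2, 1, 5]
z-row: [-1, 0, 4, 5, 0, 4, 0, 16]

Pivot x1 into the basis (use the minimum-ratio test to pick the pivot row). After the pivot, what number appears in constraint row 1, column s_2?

-1/2

Ratio test on column x1 — row 1: entry 0 ≤ 0; row 2: 2/1 = 2; row 3: entry -1 ≤ 0. Minimum is 2 at row 2 (x2 leaves); pivot element 1.
Divide row 2 by 1; eliminate column x1 from the other rows.
Row 1 update in column s_2: -1/2 − 0·(1/2) = -1/2.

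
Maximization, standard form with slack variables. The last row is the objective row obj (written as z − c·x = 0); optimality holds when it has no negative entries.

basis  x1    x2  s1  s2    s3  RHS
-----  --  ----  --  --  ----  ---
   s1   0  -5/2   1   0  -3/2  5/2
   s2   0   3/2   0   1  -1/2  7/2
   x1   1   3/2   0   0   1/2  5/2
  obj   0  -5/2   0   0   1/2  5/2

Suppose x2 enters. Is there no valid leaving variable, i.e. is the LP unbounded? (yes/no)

Column x2 has positive entries in row(s) 2, 3, so the ratio test bounds it — not unbounded.

no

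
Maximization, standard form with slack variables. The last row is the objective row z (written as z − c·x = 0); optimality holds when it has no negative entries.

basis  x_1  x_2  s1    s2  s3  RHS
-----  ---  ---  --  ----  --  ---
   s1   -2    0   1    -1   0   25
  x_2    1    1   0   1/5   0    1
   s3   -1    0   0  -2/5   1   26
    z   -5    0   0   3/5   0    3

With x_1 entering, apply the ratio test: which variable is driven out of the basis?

x_2

Column x_1 entries and ratios — s1: -2 ≤ 0, skip; x_2: 1/1 = 1; s3: -1 ≤ 0, skip.
Smallest ratio is 1 in the row of x_2, so x_2 leaves.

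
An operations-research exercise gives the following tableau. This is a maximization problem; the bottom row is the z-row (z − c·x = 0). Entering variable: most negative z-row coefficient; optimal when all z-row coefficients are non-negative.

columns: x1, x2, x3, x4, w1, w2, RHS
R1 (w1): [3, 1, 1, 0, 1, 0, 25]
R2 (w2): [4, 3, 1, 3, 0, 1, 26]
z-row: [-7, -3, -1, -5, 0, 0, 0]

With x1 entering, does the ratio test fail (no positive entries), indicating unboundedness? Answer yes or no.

no

Column x1 has positive entries in row(s) 1, 2, so the ratio test bounds it — not unbounded.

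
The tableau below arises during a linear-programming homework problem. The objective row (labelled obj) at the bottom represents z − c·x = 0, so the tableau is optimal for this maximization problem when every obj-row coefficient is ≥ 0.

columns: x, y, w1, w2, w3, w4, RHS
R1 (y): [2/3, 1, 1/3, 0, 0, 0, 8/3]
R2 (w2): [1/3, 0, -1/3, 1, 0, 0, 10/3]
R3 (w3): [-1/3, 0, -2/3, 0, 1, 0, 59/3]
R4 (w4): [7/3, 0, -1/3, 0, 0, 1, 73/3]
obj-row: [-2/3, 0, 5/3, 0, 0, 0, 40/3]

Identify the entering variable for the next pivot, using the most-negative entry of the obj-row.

Negative obj-row entries: x: -2/3.
The most negative is -2/3 in column x, so x enters.

x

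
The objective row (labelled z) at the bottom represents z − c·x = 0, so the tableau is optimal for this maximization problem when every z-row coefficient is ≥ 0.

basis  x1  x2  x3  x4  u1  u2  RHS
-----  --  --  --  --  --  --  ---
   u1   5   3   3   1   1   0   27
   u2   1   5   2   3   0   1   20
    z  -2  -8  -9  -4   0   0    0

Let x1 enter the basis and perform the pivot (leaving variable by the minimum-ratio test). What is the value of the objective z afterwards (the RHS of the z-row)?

Ratio test on column x1 — row 1: 27/5 = 27/5; row 2: 20/1 = 20. Minimum is 27/5 at row 1 (u1 leaves); pivot element 5.
Pivot on row 1; the z-row RHS becomes 0 − (-2)·(27/5) = 54/5.

54/5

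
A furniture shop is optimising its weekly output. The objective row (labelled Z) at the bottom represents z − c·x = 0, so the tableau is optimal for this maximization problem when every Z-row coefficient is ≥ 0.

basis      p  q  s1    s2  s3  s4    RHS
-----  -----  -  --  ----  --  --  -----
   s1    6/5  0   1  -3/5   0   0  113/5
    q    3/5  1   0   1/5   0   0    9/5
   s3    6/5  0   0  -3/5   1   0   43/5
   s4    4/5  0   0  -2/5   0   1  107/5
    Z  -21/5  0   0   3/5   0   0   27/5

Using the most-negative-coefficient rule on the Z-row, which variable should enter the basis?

p

Negative Z-row entries: p: -21/5.
The most negative is -21/5 in column p, so p enters.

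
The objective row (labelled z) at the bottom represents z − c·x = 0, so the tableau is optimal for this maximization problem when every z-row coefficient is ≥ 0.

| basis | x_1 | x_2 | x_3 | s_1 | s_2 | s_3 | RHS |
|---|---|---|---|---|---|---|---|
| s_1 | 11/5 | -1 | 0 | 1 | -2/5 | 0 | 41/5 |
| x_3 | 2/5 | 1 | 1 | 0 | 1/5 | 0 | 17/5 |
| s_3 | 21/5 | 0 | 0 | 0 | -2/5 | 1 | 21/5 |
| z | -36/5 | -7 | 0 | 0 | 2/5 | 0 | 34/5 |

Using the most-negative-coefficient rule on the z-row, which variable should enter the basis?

x_1

Negative z-row entries: x_1: -36/5, x_2: -7.
The most negative is -36/5 in column x_1, so x_1 enters.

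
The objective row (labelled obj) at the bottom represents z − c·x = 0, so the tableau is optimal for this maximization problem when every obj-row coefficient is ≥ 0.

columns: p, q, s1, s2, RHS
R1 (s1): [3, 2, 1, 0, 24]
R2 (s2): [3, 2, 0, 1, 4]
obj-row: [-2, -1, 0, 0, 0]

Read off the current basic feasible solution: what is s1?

s1 is basic (row 1); its value is the RHS of that row, 24.

24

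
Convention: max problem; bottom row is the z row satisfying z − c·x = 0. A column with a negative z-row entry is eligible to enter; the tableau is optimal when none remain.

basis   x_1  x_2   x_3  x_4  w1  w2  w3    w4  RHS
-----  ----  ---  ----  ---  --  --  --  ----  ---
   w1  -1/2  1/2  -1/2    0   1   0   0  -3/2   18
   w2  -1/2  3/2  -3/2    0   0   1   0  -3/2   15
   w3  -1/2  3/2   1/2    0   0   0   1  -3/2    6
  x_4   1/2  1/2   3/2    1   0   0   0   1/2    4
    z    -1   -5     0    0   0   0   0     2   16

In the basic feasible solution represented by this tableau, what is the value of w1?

18

w1 is basic (row 1); its value is the RHS of that row, 18.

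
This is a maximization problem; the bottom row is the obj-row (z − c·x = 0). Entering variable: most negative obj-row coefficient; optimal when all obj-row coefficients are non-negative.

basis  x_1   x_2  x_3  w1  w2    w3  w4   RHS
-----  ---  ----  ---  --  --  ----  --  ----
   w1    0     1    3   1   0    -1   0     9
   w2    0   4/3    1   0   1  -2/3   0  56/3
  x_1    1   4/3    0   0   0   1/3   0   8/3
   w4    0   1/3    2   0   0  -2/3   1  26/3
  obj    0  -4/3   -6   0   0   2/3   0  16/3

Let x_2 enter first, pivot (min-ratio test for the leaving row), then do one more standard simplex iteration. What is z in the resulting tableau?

Ratio test on column x_2 — row 1: 9/1 = 9; row 2: (56/3)/(4/3) = 14; row 3: (8/3)/(4/3) = 2; row 4: (26/3)/(1/3) = 26. Minimum is 2 at row 3 (x_1 leaves); pivot element 4/3.
Pivot on row 3; the obj-row RHS becomes 16/3 − (-4/3)·2 = 8.
Next entering variable (most negative obj-row entry -6): x_3.
Ratio test on column x_3 — row 1: 7/3 = 7/3; row 2: 16/1 = 16; row 3: entry 0 ≤ 0; row 4: 8/2 = 4. Minimum is 7/3 at row 1 (w1 leaves); pivot element 3.
After the second pivot the obj-row RHS is 8 − (-6)·(7/3) = 22.

22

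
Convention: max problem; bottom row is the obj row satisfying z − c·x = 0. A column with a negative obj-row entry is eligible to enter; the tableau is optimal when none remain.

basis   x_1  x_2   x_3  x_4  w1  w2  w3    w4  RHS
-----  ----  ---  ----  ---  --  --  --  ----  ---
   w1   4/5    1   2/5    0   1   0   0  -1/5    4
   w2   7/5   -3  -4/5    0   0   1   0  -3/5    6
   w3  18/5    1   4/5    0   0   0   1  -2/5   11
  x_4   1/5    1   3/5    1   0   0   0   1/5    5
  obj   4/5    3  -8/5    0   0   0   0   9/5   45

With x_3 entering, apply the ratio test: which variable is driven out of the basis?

x_4

Column x_3 entries and ratios — w1: 4/(2/5) = 10; w2: -4/5 ≤ 0, skip; w3: 11/(4/5) = 55/4; x_4: 5/(3/5) = 25/3.
Smallest ratio is 25/3 in the row of x_4, so x_4 leaves.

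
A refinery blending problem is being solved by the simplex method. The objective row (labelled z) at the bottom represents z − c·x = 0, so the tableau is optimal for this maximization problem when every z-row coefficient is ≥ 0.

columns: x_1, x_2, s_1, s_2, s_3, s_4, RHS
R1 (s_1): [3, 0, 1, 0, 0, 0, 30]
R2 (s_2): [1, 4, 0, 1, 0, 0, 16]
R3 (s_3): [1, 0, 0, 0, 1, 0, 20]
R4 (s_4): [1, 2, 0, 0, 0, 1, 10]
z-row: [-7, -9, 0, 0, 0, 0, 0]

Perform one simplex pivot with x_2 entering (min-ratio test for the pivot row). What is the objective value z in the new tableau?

36

Ratio test on column x_2 — row 1: entry 0 ≤ 0; row 2: 16/4 = 4; row 3: entry 0 ≤ 0; row 4: 10/2 = 5. Minimum is 4 at row 2 (s_2 leaves); pivot element 4.
Pivot on row 2; the z-row RHS becomes 0 − (-9)·4 = 36.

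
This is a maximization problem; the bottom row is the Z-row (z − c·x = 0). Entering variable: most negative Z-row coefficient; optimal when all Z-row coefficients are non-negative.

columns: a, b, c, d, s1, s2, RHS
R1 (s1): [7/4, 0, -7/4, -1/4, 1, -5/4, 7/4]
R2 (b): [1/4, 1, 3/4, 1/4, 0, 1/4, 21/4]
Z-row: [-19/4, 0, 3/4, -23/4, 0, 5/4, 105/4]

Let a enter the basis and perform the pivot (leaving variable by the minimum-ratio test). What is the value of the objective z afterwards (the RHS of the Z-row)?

Ratio test on column a — row 1: (7/4)/(7/4) = 1; row 2: (21/4)/(1/4) = 21. Minimum is 1 at row 1 (s1 leaves); pivot element 7/4.
Pivot on row 1; the Z-row RHS becomes 105/4 − (-19/4)·1 = 31.

31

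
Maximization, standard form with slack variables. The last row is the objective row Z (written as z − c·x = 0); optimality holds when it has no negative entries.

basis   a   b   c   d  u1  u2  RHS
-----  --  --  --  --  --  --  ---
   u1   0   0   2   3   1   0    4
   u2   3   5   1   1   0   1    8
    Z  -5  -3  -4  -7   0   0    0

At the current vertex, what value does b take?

b is not in the basis, so in the current basic feasible solution b = 0.

0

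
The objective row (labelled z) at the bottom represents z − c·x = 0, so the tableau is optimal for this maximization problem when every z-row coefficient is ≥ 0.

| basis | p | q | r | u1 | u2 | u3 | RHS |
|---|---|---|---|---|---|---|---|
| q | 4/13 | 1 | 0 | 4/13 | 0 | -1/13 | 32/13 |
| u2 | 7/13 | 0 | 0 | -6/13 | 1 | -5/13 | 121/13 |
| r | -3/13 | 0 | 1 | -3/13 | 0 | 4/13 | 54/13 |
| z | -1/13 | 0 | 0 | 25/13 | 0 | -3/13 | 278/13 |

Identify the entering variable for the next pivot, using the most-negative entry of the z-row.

Negative z-row entries: p: -1/13, u3: -3/13.
The most negative is -3/13 in column u3, so u3 enters.

u3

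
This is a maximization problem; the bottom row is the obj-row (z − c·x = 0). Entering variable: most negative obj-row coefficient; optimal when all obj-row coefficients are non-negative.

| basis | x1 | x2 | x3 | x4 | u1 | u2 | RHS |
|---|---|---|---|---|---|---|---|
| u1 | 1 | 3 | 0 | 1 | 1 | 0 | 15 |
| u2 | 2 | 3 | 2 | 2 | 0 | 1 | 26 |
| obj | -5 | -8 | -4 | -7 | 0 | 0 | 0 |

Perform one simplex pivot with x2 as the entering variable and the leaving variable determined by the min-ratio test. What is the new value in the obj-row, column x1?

-7/3

Ratio test on column x2 — row 1: 15/3 = 5; row 2: 26/3 = 26/3. Minimum is 5 at row 1 (u1 leaves); pivot element 3.
Divide row 1 by 3; eliminate column x2 from the other rows.
obj-row update in column x1: -5 − (-8)·(1/3) = -7/3.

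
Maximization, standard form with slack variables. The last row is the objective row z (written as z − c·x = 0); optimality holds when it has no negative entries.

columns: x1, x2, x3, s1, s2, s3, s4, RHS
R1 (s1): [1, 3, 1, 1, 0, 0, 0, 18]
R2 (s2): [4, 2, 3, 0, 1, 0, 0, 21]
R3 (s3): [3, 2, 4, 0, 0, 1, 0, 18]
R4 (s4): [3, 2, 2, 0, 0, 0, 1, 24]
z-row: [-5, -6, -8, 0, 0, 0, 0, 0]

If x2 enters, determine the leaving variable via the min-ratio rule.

s1

Column x2 entries and ratios — s1: 18/3 = 6; s2: 21/2 = 21/2; s3: 18/2 = 9; s4: 24/2 = 12.
Smallest ratio is 6 in the row of s1, so s1 leaves.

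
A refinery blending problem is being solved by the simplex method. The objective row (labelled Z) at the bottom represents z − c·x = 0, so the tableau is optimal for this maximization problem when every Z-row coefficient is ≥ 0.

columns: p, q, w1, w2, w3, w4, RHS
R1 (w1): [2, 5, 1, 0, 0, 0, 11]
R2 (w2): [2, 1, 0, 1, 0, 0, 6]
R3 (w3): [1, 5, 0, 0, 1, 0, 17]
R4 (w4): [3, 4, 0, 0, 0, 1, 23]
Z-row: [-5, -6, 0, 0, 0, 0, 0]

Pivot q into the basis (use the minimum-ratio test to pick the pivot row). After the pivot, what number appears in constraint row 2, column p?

8/5

Ratio test on column q — row 1: 11/5 = 11/5; row 2: 6/1 = 6; row 3: 17/5 = 17/5; row 4: 23/4 = 23/4. Minimum is 11/5 at row 1 (w1 leaves); pivot element 5.
Divide row 1 by 5; eliminate column q from the other rows.
Row 2 update in column p: 2 − 1·(2/5) = 8/5.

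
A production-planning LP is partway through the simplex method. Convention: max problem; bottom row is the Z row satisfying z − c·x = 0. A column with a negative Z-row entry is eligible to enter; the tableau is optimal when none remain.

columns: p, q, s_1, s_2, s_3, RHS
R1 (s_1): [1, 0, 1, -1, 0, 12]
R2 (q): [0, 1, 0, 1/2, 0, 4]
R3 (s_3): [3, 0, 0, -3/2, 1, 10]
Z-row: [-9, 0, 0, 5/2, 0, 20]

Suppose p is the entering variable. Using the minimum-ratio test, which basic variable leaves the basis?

Column p entries and ratios — s_1: 12/1 = 12; q: 0 ≤ 0, skip; s_3: 10/3 = 10/3.
Smallest ratio is 10/3 in the row of s_3, so s_3 leaves.

s_3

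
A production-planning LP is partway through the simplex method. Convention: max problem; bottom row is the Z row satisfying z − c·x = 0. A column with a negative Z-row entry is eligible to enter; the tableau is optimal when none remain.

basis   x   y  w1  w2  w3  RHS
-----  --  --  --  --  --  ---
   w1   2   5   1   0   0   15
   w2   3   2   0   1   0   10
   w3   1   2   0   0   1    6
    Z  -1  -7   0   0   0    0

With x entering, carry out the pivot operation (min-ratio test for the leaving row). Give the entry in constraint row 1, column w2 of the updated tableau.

-2/3

Ratio test on column x — row 1: 15/2 = 15/2; row 2: 10/3 = 10/3; row 3: 6/1 = 6. Minimum is 10/3 at row 2 (w2 leaves); pivot element 3.
Divide row 2 by 3; eliminate column x from the other rows.
Row 1 update in column w2: 0 − 2·(1/3) = -2/3.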